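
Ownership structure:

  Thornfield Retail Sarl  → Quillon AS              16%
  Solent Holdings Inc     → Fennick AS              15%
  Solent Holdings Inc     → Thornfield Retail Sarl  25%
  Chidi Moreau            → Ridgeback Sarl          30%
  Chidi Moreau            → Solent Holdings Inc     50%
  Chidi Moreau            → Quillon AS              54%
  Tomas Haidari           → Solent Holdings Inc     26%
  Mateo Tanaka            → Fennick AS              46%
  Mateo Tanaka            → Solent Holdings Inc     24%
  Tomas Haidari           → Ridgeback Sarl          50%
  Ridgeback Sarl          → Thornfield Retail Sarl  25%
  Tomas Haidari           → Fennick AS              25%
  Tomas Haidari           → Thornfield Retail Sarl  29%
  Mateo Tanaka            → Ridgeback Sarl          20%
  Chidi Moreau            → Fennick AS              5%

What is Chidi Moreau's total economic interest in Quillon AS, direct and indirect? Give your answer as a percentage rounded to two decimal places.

Chidi reaches Quillon along 3 paths.
Direct stake: 54% = 54%.
Via Solent → Thornfield: 50% × 25% × 16% = 2%.
Via Ridgeback → Thornfield: 30% × 25% × 16% = 1.2%.
Total: 54% + 2% + 1.2% = 57.2%.
Rounded: 57.20%.

57.20%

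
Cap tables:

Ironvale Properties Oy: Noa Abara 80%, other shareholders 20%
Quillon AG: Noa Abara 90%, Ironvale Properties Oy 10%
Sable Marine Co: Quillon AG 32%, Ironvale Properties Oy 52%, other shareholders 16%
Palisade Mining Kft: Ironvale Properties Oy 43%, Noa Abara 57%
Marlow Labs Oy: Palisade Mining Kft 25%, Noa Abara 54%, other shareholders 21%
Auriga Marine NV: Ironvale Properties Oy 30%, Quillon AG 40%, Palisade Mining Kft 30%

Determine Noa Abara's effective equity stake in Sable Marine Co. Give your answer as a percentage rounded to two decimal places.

Noa reaches Sable along 3 paths.
Via Quillon: 90% × 32% = 28.8%.
Via Ironvale → Quillon: 80% × 10% × 32% = 2.56%.
Via Ironvale: 80% × 52% = 41.6%.
Total: 28.8% + 2.56% + 41.6% = 72.96%.

72.96%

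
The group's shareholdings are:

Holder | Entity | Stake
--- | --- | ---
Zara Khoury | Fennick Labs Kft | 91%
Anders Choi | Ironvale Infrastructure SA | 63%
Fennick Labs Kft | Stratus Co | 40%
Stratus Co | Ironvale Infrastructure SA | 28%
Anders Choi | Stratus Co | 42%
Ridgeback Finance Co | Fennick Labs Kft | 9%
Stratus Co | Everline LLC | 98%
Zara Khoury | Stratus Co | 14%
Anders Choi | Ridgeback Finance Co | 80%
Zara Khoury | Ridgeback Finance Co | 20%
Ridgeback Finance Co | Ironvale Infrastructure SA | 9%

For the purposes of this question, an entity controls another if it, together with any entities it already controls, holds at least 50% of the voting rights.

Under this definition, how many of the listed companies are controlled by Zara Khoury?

3

Zara holds 91% of Fennick, so Zara controls Fennick.
Zara and Fennick together hold 14% + 40% = 54% of Stratus, so Zara controls Stratus.
Stratus holds 98% of Everline, so Zara controls Everline.
No other company's threshold is met.
Zara controls 3 companies.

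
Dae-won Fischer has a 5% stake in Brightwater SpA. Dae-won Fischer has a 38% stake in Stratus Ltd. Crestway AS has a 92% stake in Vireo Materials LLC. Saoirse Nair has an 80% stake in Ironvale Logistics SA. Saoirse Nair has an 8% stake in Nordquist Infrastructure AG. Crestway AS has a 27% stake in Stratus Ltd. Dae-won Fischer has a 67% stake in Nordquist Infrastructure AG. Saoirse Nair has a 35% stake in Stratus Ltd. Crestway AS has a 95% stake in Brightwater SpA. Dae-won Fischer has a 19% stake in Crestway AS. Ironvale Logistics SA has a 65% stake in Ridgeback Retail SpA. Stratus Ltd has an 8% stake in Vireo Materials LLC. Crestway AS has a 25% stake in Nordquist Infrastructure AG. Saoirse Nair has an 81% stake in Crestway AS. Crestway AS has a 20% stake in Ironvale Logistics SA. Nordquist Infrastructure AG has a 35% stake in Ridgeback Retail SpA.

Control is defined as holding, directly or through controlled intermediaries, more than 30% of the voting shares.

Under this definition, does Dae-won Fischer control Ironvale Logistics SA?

Dae-won holds 67% of Nordquist, so Dae-won controls Nordquist.
Dae-won holds 38% of Stratus, so Dae-won controls Stratus.
Nordquist holds 35% of Ridgeback, so Dae-won controls Ridgeback.
Neither Dae-won nor any entity Dae-won controls holds any voting interest in Ironvale.
So Dae-won does not control Ironvale.

No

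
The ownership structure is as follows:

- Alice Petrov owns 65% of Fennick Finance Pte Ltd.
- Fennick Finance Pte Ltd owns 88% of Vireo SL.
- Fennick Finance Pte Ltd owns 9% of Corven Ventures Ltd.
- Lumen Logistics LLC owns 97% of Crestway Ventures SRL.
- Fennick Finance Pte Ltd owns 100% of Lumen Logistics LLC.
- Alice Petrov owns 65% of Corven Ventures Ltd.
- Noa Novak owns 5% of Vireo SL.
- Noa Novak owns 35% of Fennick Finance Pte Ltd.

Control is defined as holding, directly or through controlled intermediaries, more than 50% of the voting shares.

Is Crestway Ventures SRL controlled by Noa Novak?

No

Noa's largest direct stake is 35% in Fennick, which does not meet the threshold, so Noa controls no company.
Neither Noa nor any entity Noa controls holds any voting interest in Crestway.
So Noa does not control Crestway.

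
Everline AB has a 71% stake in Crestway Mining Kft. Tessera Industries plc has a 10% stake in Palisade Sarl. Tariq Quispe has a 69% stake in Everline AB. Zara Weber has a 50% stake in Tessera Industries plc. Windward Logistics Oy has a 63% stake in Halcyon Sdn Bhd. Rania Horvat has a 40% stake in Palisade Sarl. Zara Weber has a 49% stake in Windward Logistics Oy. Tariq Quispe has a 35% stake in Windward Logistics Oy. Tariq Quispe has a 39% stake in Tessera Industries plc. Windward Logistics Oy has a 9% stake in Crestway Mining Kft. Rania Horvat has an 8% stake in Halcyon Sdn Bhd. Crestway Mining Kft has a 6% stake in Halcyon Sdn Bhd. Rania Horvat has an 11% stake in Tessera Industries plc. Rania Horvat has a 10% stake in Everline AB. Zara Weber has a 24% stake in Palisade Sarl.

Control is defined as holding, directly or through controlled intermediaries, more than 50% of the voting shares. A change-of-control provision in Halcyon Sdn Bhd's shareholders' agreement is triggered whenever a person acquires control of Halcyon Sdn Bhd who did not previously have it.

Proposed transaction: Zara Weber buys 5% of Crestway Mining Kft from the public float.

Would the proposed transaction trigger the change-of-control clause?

No

The purchase changes only Zara's holdings, so Zara is the only person who could newly come to control Halcyon.
Zara's largest direct stake is 50% in Tessera, which does not meet the threshold, so Zara controls no company.
Neither Zara nor any entity Zara controls holds any voting interest in Halcyon.
So before the transaction, Zara does not control Halcyon.
After the purchase, Zara holds 5% of Crestway directly.
Zara's side now holds 5% of Crestway, not > 50%, so Zara still does not control Crestway.
After the transaction, neither Zara nor any entity Zara controls holds a voting interest in Halcyon, so Zara still does not control it.
No new person acquires control, so the clause is not triggered.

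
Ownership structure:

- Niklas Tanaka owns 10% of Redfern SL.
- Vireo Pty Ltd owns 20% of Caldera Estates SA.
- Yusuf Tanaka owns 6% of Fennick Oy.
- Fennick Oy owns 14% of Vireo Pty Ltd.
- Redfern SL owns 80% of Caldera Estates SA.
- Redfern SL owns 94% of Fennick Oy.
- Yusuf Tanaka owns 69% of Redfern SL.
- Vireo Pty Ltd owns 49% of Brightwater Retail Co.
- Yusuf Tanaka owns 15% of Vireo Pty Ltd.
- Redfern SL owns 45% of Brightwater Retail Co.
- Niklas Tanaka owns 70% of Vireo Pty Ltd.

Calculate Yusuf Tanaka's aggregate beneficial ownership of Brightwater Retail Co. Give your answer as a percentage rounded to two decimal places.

43.26%

Yusuf reaches Brightwater along 4 paths.
Via Fennick → Vireo: 6% × 14% × 49% = 0.4116%.
Via Redfern → Fennick → Vireo: 69% × 94% × 14% × 49% = 4.449396%.
Via Vireo: 15% × 49% = 7.35%.
Via Redfern: 69% × 45% = 31.05%.
Total: 0.4116% + 4.449396% + 7.35% + 31.05% = 43.260996%.
Rounded: 43.26%.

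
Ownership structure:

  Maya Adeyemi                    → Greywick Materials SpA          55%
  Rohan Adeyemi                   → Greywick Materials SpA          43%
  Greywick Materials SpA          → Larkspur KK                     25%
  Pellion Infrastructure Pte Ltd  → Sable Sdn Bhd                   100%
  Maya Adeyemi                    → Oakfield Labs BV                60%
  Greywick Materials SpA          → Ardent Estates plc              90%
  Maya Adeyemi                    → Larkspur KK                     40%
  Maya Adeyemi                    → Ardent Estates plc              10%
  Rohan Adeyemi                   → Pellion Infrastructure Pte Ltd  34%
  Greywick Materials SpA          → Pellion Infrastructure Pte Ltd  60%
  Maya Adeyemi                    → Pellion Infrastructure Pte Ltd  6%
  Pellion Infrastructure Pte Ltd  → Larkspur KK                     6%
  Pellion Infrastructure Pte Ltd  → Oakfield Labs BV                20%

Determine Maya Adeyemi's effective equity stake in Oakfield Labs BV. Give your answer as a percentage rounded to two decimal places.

67.80%

Maya reaches Oakfield along 3 paths.
Direct stake: 60% = 60%.
Via Greywick → Pellion: 55% × 60% × 20% = 6.6%.
Via Pellion: 6% × 20% = 1.2%.
Total: 60% + 6.6% + 1.2% = 67.8%.
Rounded: 67.80%.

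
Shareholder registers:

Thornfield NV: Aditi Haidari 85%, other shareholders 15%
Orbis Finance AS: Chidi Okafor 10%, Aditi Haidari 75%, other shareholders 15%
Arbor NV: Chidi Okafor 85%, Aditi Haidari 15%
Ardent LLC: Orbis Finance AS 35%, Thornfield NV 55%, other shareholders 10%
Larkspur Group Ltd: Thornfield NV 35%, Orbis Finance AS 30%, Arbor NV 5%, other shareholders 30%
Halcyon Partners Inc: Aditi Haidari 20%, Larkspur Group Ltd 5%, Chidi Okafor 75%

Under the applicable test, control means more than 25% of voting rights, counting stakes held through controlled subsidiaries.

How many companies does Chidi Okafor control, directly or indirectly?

2

Chidi holds 85% of Arbor, so Chidi controls Arbor.
Chidi holds 75% of Halcyon, so Chidi controls Halcyon.
No other company's threshold is met.
Chidi controls 2 companies.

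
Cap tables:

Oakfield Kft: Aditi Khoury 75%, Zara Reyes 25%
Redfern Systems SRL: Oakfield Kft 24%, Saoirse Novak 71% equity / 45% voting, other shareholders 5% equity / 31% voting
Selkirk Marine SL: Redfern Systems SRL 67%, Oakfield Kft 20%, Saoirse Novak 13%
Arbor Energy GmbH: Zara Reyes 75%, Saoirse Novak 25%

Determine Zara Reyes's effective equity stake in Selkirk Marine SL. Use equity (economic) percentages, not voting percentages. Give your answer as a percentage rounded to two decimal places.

9.02%

Zara reaches Selkirk along 2 paths.
Via Oakfield → Redfern: 25% × 24% × 67% = 4.02%.
Via Oakfield: 25% × 20% = 5%.
Total: 4.02% + 5% = 9.02%.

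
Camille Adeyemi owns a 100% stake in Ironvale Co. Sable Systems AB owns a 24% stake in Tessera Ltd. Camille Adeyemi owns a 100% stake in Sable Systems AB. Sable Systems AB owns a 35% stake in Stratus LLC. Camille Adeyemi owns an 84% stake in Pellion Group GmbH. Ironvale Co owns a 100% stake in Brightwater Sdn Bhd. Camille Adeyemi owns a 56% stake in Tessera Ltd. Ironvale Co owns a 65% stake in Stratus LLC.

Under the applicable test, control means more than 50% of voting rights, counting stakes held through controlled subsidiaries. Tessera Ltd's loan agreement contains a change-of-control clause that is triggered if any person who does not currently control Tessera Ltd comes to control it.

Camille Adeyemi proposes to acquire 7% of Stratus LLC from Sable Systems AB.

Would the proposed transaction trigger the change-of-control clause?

No

The purchase adds only to Camille's holdings (Sable's stake shrinks), so Camille is the only person who could newly come to control Tessera.
Camille holds 100% of Sable, so Camille controls Sable.
Sable and Camille together hold 24% + 56% = 80% of Tessera, so Camille controls Tessera.
So Camille already controls Tessera before the transaction.
After the purchase, Camille holds 7% of Stratus directly, and Sable's stake falls to 28%.
Camille controlled Tessera already, so this is not a new person acquiring control; every other person's position is unchanged or reduced.
No new person acquires control, so the clause is not triggered.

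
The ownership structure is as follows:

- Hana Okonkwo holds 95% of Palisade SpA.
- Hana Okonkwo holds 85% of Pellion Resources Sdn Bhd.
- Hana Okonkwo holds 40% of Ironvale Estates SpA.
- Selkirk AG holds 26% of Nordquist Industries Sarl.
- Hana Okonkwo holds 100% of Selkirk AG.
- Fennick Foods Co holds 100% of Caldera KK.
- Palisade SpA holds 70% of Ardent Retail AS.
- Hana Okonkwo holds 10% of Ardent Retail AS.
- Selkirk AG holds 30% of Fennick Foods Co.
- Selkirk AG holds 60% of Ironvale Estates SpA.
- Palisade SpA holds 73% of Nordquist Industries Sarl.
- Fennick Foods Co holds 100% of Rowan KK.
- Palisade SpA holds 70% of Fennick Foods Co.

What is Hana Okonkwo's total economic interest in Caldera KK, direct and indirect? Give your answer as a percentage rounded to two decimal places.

96.50%

Hana reaches Caldera along 2 paths.
Via Selkirk → Fennick: 100% × 30% × 100% = 30%.
Via Palisade → Fennick: 95% × 70% × 100% = 66.5%.
Total: 30% + 66.5% = 96.5%.
Rounded: 96.50%.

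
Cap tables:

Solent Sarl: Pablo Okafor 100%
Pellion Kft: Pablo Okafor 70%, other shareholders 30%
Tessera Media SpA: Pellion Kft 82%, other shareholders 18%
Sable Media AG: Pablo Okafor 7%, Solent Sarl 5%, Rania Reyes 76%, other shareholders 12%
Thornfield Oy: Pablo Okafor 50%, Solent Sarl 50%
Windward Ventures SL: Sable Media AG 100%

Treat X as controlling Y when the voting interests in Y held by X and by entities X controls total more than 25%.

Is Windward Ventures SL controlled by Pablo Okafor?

No

Pablo holds 100% of Solent, so Pablo controls Solent.
Pablo holds 70% of Pellion, so Pablo controls Pellion.
Pellion holds 82% of Tessera, so Pablo controls Tessera.
Pablo and Solent together hold 50% + 50% = 100% of Thornfield, so Pablo controls Thornfield.
Neither Pablo nor any entity Pablo controls holds any voting interest in Windward.
So Pablo does not control Windward.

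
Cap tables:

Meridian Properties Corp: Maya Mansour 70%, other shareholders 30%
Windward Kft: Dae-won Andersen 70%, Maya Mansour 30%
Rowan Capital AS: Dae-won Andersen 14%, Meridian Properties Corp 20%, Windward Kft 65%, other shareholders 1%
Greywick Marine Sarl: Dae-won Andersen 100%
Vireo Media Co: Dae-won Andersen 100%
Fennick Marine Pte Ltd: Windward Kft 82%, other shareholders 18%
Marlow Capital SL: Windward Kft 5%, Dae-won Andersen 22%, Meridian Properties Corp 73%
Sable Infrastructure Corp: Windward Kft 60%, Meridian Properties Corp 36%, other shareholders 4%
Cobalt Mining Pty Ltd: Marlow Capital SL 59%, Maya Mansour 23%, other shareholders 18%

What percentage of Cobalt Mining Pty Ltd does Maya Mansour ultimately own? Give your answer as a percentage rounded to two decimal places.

Maya reaches Cobalt along 3 paths.
Via Windward → Marlow: 30% × 5% × 59% = 0.885%.
Via Meridian → Marlow: 70% × 73% × 59% = 30.149%.
Direct stake: 23% = 23%.
Total: 0.885% + 30.149% + 23% = 54.034%.
Rounded: 54.03%.

54.03%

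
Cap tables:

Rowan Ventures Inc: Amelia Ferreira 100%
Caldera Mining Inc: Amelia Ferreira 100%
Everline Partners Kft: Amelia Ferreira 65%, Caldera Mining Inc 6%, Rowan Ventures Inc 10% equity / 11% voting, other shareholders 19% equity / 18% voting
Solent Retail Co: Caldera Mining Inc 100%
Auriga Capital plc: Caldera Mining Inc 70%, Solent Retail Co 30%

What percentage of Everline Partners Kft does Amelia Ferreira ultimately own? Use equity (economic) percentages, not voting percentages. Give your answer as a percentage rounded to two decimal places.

Amelia reaches Everline along 3 paths.
Direct stake: 65% = 65%.
Via Caldera: 100% × 6% = 6%.
Via Rowan: 100% × 10% = 10%.
Total: 65% + 6% + 10% = 81%.
Rounded: 81.00%.

81.00%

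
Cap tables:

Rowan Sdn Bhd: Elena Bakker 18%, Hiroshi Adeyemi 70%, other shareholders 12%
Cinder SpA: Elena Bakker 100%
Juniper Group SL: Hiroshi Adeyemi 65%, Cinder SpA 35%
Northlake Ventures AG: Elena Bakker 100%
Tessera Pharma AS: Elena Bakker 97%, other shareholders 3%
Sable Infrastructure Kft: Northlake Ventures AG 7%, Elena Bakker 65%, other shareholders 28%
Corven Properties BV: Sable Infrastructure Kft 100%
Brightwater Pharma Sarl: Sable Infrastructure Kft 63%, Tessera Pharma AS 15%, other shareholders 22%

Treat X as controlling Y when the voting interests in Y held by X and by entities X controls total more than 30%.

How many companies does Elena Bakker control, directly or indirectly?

Elena holds 100% of Cinder, so Elena controls Cinder.
Cinder holds 35% of Juniper, so Elena controls Juniper.
Elena holds 100% of Northlake, so Elena controls Northlake.
Elena holds 97% of Tessera, so Elena controls Tessera.
Northlake and Elena together hold 7% + 65% = 72% of Sable, so Elena controls Sable.
Sable holds 100% of Corven, so Elena controls Corven.
Sable and Tessera together hold 63% + 15% = 78% of Brightwater, so Elena controls Brightwater.
No other company's threshold is met.
Elena controls 7 companies.

7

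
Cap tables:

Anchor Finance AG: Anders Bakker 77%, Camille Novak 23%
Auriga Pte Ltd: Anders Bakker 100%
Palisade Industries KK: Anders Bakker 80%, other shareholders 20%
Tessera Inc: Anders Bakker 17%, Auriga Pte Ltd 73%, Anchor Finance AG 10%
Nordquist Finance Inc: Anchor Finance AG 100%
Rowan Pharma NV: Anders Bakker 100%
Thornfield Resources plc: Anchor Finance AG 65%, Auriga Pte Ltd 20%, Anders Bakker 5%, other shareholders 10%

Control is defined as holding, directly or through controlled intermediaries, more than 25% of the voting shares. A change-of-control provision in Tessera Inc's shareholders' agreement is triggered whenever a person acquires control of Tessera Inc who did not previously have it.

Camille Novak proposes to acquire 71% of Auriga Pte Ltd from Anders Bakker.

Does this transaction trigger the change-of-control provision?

The purchase adds only to Camille's holdings (Anders's stake shrinks), so Camille is the only person who could newly come to control Tessera.
Camille's largest direct stake is 23% in Anchor, which does not meet the threshold, so Camille controls no company.
Neither Camille nor any entity Camille controls holds any voting interest in Tessera.
So before the transaction, Camille does not control Tessera.
After the purchase, Camille holds 71% of Auriga directly, and Anders's stake falls to 29%.
Camille holds 71% of Auriga, so Camille controls Auriga.
Auriga holds 73% of Tessera, so Camille controls Tessera.
Camille did not control Tessera before and does after, so the clause is triggered.

Yes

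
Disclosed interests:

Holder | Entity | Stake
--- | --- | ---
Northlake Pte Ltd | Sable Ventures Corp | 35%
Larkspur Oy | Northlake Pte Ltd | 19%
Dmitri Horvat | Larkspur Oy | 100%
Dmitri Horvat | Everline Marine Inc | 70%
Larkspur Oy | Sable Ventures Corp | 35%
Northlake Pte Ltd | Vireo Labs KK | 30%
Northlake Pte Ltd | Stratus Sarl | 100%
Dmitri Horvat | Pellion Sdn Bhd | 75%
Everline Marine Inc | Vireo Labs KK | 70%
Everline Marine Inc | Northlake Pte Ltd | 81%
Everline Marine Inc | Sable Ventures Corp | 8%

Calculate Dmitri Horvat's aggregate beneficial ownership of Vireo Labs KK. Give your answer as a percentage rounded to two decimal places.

Dmitri reaches Vireo along 3 paths.
Via Larkspur → Northlake: 100% × 19% × 30% = 5.7%.
Via Everline → Northlake: 70% × 81% × 30% = 17.01%.
Via Everline: 70% × 70% = 49%.
Total: 5.7% + 17.01% + 49% = 71.71%.

71.71%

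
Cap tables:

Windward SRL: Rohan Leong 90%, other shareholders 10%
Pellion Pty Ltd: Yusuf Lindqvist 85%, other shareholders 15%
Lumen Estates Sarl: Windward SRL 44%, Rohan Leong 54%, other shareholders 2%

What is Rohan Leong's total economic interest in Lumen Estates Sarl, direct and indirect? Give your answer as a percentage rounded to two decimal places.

93.60%

Rohan reaches Lumen along 2 paths.
Via Windward: 90% × 44% = 39.6%.
Direct stake: 54% = 54%.
Total: 39.6% + 54% = 93.6%.
Rounded: 93.60%.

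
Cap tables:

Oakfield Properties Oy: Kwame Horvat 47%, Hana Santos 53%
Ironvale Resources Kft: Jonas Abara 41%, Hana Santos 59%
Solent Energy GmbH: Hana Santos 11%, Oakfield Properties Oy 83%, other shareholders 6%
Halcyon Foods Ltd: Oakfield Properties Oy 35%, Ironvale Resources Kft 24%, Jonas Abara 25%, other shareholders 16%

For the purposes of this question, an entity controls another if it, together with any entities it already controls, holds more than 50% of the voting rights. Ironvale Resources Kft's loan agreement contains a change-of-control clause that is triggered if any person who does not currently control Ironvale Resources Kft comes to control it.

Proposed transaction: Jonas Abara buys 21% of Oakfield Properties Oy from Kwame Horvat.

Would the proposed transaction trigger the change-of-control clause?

No

The purchase adds only to Jonas's holdings (Kwame's stake shrinks), so Jonas is the only person who could newly come to control Ironvale.
Jonas's largest direct stake is 41% in Ironvale, which does not meet the threshold, so Jonas controls no company.
In Ironvale, Jonas's side holds only 41%, not > 50%.
So before the transaction, Jonas does not control Ironvale.
After the purchase, Jonas holds 21% of Oakfield directly, and Kwame's stake falls to 26%.
Jonas's side now holds 21% of Oakfield, not > 50%, so Jonas still does not control Oakfield.
After the transaction, Jonas's side holds 41% of Ironvale, not > 50%, so Jonas still does not control Ironvale.
No new person acquires control, so the clause is not triggered.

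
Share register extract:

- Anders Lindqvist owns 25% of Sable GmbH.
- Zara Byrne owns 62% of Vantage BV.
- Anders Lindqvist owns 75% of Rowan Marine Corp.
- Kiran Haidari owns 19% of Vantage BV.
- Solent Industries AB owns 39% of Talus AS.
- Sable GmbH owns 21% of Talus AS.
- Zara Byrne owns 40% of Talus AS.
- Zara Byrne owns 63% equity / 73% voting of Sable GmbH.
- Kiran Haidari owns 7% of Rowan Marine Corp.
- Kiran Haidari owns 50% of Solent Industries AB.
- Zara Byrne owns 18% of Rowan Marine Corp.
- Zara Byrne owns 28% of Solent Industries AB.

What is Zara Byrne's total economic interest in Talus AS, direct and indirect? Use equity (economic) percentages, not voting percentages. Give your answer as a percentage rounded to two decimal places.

64.15%

Zara reaches Talus along 3 paths.
Direct stake: 40% = 40%.
Via Sable: 63% × 21% = 13.23%.
Via Solent: 28% × 39% = 10.92%.
Total: 40% + 13.23% + 10.92% = 64.15%.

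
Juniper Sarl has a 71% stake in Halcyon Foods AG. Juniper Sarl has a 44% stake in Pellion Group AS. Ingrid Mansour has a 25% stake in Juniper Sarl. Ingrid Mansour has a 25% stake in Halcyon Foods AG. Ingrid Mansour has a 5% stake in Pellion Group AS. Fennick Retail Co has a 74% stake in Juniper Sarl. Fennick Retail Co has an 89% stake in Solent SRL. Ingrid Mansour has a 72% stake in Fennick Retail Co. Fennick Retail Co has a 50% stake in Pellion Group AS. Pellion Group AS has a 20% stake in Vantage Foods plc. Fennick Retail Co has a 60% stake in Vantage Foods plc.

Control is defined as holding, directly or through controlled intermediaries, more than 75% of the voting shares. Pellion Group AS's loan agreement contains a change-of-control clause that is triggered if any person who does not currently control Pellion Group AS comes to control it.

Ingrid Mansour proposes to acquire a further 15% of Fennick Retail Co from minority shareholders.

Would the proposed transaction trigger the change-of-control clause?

Yes

The purchase changes only Ingrid's holdings, so Ingrid is the only person who could newly come to control Pellion.
Ingrid's largest direct stake is 72% in Fennick, which does not meet the threshold, so Ingrid controls no company.
In Pellion, Ingrid's side holds only 5%, not > 75%.
So before the transaction, Ingrid does not control Pellion.
After the purchase, Ingrid's direct stake in Fennick rises to 72% + 15% = 87%.
Ingrid holds 87% of Fennick, so Ingrid controls Fennick.
Fennick and Ingrid together hold 74% + 25% = 99% of Juniper, so Ingrid controls Juniper.
Fennick and Juniper and Ingrid together hold 50% + 44% + 5% = 99% of Pellion, so Ingrid controls Pellion.
Ingrid did not control Pellion before and does after, so the clause is triggered.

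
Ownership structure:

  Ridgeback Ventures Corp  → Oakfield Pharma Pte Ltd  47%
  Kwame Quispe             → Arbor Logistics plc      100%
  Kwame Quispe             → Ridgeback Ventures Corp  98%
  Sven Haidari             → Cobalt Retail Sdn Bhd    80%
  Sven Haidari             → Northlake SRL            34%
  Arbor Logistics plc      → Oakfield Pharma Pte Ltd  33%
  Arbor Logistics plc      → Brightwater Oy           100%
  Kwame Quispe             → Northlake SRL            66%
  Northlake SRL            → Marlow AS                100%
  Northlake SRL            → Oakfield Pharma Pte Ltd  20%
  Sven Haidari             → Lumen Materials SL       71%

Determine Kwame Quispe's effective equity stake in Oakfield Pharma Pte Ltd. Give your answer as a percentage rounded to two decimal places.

92.26%

Kwame reaches Oakfield along 3 paths.
Via Arbor: 100% × 33% = 33%.
Via Ridgeback: 98% × 47% = 46.06%.
Via Northlake: 66% × 20% = 13.2%.
Total: 33% + 46.06% + 13.2% = 92.26%.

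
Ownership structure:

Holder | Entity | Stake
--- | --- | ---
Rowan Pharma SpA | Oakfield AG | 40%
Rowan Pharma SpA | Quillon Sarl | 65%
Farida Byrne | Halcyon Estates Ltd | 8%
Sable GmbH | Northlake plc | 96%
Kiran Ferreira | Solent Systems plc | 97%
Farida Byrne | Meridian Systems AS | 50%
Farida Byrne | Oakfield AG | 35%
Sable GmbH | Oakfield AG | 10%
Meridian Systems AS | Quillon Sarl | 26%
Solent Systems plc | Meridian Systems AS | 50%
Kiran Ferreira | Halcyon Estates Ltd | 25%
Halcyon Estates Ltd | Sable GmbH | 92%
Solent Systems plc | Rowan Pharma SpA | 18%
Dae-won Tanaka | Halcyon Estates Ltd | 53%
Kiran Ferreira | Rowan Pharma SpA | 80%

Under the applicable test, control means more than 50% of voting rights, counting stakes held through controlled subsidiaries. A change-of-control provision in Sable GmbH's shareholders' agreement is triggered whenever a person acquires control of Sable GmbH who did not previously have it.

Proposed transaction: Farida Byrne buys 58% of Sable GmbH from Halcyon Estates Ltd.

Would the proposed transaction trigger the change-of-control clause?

The purchase adds only to Farida's holdings (Halcyon's stake shrinks), so Farida is the only person who could newly come to control Sable.
Farida's largest direct stake is 50% in Meridian, which does not meet the threshold, so Farida controls no company.
Neither Farida nor any entity Farida controls holds any voting interest in Sable.
So before the transaction, Farida does not control Sable.
After the purchase, Farida holds 58% of Sable directly, and Halcyon's stake falls to 34%.
Farida holds 58% of Sable, so Farida controls Sable.
Farida did not control Sable before and does after, so the clause is triggered.

Yes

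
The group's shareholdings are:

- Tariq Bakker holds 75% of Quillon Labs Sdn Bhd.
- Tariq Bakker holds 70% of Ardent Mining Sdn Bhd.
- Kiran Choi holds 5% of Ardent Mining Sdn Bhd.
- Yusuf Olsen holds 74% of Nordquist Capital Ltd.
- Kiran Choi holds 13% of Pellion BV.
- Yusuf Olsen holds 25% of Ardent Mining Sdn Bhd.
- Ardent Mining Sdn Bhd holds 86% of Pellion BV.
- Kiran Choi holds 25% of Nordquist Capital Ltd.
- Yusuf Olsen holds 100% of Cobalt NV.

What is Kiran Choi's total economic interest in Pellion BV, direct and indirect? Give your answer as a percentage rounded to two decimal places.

17.30%

Kiran reaches Pellion along 2 paths.
Direct stake: 13% = 13%.
Via Ardent: 5% × 86% = 4.3%.
Total: 13% + 4.3% = 17.3%.
Rounded: 17.30%.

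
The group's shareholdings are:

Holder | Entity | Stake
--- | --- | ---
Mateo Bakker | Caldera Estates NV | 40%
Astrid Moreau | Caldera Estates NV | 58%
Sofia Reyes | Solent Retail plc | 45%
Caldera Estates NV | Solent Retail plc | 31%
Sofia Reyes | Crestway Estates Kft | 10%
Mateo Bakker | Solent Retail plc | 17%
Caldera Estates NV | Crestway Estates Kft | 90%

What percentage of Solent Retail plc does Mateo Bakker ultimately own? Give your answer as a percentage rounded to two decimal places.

Mateo reaches Solent along 2 paths.
Via Caldera: 40% × 31% = 12.4%.
Direct stake: 17% = 17%.
Total: 12.4% + 17% = 29.4%.
Rounded: 29.40%.

29.40%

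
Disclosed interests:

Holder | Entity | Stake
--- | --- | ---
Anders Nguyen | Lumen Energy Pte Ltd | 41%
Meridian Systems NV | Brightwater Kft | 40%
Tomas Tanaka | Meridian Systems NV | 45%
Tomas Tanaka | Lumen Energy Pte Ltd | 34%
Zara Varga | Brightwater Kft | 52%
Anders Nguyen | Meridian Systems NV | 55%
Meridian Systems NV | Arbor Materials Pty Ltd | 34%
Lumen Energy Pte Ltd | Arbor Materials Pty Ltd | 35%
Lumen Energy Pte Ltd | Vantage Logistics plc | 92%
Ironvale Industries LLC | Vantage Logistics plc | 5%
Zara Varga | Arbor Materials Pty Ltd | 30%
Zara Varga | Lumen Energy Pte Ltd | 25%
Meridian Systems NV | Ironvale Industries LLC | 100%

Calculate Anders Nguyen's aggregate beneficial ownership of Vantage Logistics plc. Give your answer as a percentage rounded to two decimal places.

Anders reaches Vantage along 2 paths.
Via Lumen: 41% × 92% = 37.72%.
Via Meridian → Ironvale: 55% × 100% × 5% = 2.75%.
Total: 37.72% + 2.75% = 40.47%.

40.47%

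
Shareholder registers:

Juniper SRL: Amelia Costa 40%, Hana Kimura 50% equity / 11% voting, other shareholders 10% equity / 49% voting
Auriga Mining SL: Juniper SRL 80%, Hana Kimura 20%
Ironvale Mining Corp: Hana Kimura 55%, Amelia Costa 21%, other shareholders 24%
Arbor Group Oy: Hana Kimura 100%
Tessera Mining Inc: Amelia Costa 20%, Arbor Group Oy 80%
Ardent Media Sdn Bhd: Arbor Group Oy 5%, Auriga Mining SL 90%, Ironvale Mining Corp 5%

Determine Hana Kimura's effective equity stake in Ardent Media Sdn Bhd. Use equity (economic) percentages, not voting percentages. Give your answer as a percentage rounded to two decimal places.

Hana reaches Ardent along 4 paths.
Via Arbor: 100% × 5% = 5%.
Via Juniper → Auriga: 50% × 80% × 90% = 36%.
Via Auriga: 20% × 90% = 18%.
Via Ironvale: 55% × 5% = 2.75%.
Total: 5% + 36% + 18% + 2.75% = 61.75%.

61.75%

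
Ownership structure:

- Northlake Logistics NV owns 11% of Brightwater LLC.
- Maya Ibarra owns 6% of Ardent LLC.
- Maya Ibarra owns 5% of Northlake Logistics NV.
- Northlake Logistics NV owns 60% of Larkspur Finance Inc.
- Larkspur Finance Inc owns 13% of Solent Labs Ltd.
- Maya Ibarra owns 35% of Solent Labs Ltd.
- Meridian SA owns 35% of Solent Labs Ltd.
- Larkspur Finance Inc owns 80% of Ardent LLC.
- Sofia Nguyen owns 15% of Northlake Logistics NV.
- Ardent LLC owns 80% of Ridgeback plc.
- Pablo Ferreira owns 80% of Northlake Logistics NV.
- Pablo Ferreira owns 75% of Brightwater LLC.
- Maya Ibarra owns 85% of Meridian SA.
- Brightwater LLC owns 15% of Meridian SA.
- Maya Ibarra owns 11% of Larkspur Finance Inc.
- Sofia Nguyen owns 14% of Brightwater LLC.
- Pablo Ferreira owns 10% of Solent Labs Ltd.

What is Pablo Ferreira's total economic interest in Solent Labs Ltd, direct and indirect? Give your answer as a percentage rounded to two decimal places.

Pablo reaches Solent along 4 paths.
Via Brightwater → Meridian: 75% × 15% × 35% = 3.9375%.
Via Northlake → Brightwater → Meridian: 80% × 11% × 15% × 35% = 0.462%.
Direct stake: 10% = 10%.
Via Northlake → Larkspur: 80% × 60% × 13% = 6.24%.
Total: 3.9375% + 0.462% + 10% + 6.24% = 20.6395%.
Rounded: 20.64%.

20.64%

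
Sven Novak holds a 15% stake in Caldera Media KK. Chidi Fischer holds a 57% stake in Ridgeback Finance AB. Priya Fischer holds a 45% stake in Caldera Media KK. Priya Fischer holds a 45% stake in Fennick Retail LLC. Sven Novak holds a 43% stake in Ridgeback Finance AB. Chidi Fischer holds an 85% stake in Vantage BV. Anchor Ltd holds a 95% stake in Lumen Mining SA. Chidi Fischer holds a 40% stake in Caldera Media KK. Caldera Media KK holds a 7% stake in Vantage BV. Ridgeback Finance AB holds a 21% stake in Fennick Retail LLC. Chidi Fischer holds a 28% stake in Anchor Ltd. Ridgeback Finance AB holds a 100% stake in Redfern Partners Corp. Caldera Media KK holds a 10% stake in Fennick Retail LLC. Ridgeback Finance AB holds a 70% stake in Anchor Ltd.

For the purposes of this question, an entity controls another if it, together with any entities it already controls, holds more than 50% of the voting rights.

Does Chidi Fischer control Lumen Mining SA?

Yes

Chidi holds 57% of Ridgeback, so Chidi controls Ridgeback.
Ridgeback and Chidi together hold 70% + 28% = 98% of Anchor, so Chidi controls Anchor.
Anchor holds 95% of Lumen, so Chidi controls Lumen.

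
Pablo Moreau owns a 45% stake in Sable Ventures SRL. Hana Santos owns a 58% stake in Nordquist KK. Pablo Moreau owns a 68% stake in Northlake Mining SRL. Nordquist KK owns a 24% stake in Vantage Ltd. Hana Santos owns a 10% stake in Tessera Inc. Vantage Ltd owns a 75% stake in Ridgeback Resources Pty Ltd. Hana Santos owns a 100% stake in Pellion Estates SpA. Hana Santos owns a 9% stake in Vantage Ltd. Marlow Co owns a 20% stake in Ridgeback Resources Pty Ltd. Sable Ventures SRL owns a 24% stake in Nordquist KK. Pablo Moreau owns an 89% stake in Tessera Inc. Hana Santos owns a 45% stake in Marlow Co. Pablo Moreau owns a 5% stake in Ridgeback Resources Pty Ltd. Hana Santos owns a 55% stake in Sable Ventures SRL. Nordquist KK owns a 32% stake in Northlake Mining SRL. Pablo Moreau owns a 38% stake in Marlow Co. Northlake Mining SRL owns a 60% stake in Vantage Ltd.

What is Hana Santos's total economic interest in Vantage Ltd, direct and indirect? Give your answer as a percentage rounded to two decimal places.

Hana reaches Vantage along 5 paths.
Via Nordquist: 58% × 24% = 13.92%.
Via Sable → Nordquist: 55% × 24% × 24% = 3.168%.
Via Nordquist → Northlake: 58% × 32% × 60% = 11.136%.
Via Sable → Nordquist → Northlake: 55% × 24% × 32% × 60% = 2.5344%.
Direct stake: 9% = 9%.
Total: 13.92% + 3.168% + 11.136% + 2.5344% + 9% = 39.7584%.
Rounded: 39.76%.

39.76%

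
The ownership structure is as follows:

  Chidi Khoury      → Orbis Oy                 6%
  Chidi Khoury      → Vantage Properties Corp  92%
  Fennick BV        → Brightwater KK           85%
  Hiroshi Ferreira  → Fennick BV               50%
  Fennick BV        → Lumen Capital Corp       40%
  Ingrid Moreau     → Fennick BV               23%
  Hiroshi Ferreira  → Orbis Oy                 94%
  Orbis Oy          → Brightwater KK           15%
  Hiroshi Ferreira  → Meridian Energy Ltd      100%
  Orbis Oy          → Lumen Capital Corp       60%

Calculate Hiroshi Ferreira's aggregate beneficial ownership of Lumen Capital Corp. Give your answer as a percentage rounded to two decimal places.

76.40%

Hiroshi reaches Lumen along 2 paths.
Via Orbis: 94% × 60% = 56.4%.
Via Fennick: 50% × 40% = 20%.
Total: 56.4% + 20% = 76.4%.
Rounded: 76.40%.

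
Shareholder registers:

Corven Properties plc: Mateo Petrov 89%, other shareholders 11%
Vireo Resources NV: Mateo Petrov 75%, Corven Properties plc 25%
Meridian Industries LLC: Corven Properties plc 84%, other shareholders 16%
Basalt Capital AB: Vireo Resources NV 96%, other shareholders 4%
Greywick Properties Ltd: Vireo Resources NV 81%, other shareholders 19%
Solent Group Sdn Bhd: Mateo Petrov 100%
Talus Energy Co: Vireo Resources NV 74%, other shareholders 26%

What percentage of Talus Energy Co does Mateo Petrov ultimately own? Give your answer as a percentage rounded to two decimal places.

71.97%

Mateo reaches Talus along 2 paths.
Via Vireo: 75% × 74% = 55.5%.
Via Corven → Vireo: 89% × 25% × 74% = 16.465%.
Total: 55.5% + 16.465% = 71.965%.
Rounded: 71.97%.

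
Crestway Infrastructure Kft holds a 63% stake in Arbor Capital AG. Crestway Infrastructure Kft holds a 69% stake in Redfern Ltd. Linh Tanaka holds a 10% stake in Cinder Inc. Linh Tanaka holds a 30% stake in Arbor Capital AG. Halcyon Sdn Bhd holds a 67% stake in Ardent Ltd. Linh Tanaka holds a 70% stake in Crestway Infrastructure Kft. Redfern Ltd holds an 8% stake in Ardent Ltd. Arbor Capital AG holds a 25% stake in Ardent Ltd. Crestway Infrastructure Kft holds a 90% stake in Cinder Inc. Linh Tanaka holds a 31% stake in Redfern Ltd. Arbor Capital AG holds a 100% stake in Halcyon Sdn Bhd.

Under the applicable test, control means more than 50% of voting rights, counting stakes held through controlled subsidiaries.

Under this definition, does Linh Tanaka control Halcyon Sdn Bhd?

Linh holds 70% of Crestway, so Linh controls Crestway.
Crestway and Linh together hold 63% + 30% = 93% of Arbor, so Linh controls Arbor.
Arbor holds 100% of Halcyon, so Linh controls Halcyon.

Yes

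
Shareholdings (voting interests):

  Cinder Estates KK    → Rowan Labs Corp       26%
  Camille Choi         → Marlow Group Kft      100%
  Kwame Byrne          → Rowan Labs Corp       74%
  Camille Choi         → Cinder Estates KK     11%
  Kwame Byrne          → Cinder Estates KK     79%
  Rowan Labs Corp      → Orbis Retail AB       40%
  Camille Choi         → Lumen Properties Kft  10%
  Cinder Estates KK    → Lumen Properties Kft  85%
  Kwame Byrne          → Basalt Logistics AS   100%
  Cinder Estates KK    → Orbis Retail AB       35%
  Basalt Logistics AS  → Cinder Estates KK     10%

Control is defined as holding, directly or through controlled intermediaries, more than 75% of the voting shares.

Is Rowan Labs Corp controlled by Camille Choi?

Camille holds 100% of Marlow, so Camille controls Marlow.
Neither Camille nor any entity Camille controls holds any voting interest in Rowan.
So Camille does not control Rowan.

No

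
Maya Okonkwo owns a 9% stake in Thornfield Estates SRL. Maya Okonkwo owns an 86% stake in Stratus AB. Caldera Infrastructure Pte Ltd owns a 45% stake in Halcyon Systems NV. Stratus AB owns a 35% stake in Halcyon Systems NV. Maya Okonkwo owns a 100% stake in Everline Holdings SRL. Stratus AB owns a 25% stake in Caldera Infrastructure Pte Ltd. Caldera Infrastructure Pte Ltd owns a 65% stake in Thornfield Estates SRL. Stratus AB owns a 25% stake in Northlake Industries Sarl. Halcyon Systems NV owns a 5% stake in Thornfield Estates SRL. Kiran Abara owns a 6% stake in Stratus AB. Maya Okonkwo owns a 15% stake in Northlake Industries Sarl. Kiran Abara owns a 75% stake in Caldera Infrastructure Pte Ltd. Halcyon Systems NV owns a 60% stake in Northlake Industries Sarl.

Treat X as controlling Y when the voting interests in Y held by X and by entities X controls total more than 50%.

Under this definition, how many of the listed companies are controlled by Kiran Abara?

2

Kiran holds 75% of Caldera, so Kiran controls Caldera.
Caldera holds 65% of Thornfield, so Kiran controls Thornfield.
No other company's threshold is met.
Kiran controls 2 companies.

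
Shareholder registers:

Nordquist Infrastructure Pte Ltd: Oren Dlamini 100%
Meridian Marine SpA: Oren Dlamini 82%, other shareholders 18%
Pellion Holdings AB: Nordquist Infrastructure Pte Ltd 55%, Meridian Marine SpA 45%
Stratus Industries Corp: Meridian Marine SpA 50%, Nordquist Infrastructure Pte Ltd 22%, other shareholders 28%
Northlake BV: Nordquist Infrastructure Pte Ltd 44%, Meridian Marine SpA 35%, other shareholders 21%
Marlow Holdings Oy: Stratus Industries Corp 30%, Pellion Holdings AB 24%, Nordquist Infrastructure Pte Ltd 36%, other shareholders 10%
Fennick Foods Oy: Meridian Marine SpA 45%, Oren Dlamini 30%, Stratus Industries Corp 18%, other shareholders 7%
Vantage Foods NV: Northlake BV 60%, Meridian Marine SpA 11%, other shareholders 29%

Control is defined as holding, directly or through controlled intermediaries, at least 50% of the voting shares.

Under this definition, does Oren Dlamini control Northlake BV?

Oren holds 82% of Meridian, so Oren controls Meridian.
Oren holds 100% of Nordquist, so Oren controls Nordquist.
Nordquist and Meridian together hold 44% + 35% = 79% of Northlake, so Oren controls Northlake.

Yes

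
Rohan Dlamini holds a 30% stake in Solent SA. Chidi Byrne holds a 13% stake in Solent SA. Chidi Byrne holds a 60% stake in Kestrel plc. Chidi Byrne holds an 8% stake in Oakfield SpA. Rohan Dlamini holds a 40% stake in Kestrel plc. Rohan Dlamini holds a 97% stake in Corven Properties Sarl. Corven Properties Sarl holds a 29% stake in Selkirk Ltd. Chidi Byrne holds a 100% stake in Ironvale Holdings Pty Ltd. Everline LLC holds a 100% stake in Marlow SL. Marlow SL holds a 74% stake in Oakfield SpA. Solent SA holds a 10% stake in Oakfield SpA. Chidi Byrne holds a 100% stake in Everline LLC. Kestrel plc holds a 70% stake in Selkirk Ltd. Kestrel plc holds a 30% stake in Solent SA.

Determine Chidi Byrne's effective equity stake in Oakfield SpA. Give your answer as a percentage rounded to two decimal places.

Chidi reaches Oakfield along 4 paths.
Via Solent: 13% × 10% = 1.3%.
Via Kestrel → Solent: 60% × 30% × 10% = 1.8%.
Via Everline → Marlow: 100% × 100% × 74% = 74%.
Direct stake: 8% = 8%.
Total: 1.3% + 1.8% + 74% + 8% = 85.1%.
Rounded: 85.10%.

85.10%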